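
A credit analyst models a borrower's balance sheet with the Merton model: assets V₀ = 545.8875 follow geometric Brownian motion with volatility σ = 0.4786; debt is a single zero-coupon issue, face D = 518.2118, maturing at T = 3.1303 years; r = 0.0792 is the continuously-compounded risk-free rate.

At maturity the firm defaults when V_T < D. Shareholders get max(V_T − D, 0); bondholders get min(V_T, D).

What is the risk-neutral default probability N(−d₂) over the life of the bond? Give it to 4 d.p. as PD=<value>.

PD=0.5276

d₁ = [ln(V₀/D) + (r + σ²/2)T] / (σ√T)
   = [ln(545.8875/518.2118) + (0.0792 + 0.5·0.4786²)·3.1303] / (0.4786·√3.1303)
   = [0.052029 + 0.606430] / 0.846770 = 0.777612
d₂ = d₁ − σ√T = 0.777612 − 0.846770 = -0.069159
risk-neutral PD = N(−d₂) = N(0.069159) = 0.527568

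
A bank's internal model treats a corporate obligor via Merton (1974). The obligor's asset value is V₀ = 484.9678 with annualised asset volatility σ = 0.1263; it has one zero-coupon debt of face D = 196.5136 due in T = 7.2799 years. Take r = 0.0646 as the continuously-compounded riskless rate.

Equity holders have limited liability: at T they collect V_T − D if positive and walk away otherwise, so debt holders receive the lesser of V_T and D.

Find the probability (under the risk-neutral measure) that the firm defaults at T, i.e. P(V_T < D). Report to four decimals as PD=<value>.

PD=0.0001

d₁ = [ln(V₀/D) + (r + σ²/2)T] / (σ√T)
   = [ln(484.9678/196.5136) + (0.0646 + 0.5·0.1263²)·7.2799] / (0.1263·√7.2799)
   = [0.903351 + 0.528345] / 0.340774 = 4.201310
d₂ = d₁ − σ√T = 4.201310 − 0.340774 = 3.860536
risk-neutral PD = N(−d₂) = N(-3.860536) = 0.000057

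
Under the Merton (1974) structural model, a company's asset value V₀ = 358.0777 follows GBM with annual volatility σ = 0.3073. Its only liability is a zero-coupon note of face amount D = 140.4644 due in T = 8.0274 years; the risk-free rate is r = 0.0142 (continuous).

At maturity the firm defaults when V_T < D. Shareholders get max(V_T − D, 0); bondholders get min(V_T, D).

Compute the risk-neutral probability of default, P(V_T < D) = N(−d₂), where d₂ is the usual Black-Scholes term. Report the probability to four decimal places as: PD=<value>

PD=0.2205

d₁ = [ln(V₀/D) + (r + σ²/2)T] / (σ√T)
   = [ln(358.0777/140.4644) + (0.0142 + 0.5·0.3073²)·8.0274] / (0.3073·√8.0274)
   = [0.935796 + 0.493016] / 0.870663 = 1.641062
d₂ = d₁ − σ√T = 1.641062 − 0.870663 = 0.770399
risk-neutral PD = N(−d₂) = N(-0.770399) = 0.220532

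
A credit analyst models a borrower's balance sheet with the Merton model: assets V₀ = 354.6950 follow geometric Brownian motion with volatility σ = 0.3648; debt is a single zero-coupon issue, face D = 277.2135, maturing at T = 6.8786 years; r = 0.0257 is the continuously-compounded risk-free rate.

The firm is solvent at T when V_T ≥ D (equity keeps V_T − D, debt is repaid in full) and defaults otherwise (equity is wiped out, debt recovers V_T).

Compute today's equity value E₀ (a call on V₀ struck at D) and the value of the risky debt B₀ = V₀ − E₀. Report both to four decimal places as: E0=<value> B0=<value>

E0=178.5392 B0=176.1558

d₁ = [ln(V₀/D) + (r + σ²/2)T] / (σ√T)
   = [ln(354.6950/277.2135) + (0.0257 + 0.5·0.3648²)·6.8786] / (0.3648·√6.8786)
   = [0.246470 + 0.634479] / 0.956764 = 0.920759
d₂ = d₁ − σ√T = 0.920759 − 0.956764 = -0.036005
N(d₁) = 0.821412,  N(d₂) = 0.485639,  e^(−rT) = 0.837964
E₀ = V₀·N(d₁) − D·e^(−rT)·N(d₂)
   = 354.6950·0.821412 − 277.2135·0.837964·0.485639 = 178.539153
B₀ = V₀ − E₀ = 354.6950 − 178.539153 = 176.155847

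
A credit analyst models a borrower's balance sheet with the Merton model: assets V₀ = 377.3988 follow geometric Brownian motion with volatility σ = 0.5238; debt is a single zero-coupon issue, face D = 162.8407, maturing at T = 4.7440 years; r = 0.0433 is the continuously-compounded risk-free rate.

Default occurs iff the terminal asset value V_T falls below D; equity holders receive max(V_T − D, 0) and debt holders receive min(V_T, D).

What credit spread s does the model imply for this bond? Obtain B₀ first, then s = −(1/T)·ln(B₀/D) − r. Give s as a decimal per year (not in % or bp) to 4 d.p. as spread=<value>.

spread=0.0392

d₁ = [ln(V₀/D) + (r + σ²/2)T] / (σ√T)
   = [ln(377.3988/162.8407) + (0.0433 + 0.5·0.5238²)·4.7440] / (0.5238·√4.7440)
   = [0.840530 + 0.856212] / 1.140874 = 1.487230
d₂ = d₁ − σ√T = 1.487230 − 1.140874 = 0.346355
N(d₁) = 0.931523,  N(d₂) = 0.635462,  e^(−rT) = 0.814309
E₀ = V₀·N(d₁) − D·e^(−rT)·N(d₂)
   = 377.3988·0.931523 − 162.8407·0.814309·0.635462 = 267.291656
B₀ = V₀ − E₀ = 377.3988 − 267.291656 = 110.107144
spread = −(1/T)·ln(B₀/D) − r = −(1/4.7440)·ln(110.107144/162.8407) − 0.0433 = 0.03918703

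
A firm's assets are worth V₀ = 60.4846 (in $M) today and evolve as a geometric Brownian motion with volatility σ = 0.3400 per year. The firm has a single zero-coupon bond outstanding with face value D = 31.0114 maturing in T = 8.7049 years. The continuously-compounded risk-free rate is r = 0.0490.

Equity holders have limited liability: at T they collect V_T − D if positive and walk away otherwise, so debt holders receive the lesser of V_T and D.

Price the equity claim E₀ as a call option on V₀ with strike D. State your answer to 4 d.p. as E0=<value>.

d₁ = [ln(V₀/D) + (r + σ²/2)T] / (σ√T)
   = [ln(60.4846/31.0114) + (0.0490 + 0.5·0.3400²)·8.7049] / (0.3400·√8.7049)
   = [0.668034 + 0.929683] / 1.003138 = 1.592719
d₂ = d₁ − σ√T = 1.592719 − 1.003138 = 0.589581
N(d₁) = 0.944388,  N(d₂) = 0.722264,  e^(−rT) = 0.652764
E₀ = V₀·N(d₁) − D·e^(−rT)·N(d₂)
   = 60.4846·0.944388 − 31.0114·0.652764·0.722264 = 42.500077

E0=42.5001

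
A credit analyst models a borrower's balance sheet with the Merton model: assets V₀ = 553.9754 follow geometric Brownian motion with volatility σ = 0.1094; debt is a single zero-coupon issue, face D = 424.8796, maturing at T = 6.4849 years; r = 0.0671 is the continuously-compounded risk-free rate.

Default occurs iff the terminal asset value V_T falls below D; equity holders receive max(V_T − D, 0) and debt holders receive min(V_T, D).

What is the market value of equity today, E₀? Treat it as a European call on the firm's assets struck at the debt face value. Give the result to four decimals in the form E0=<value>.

E0=279.2103

d₁ = [ln(V₀/D) + (r + σ²/2)T] / (σ√T)
   = [ln(553.9754/424.8796) + (0.0671 + 0.5·0.1094²)·6.4849] / (0.1094·√6.4849)
   = [0.265314 + 0.473944] / 0.278592 = 2.653549
d₂ = d₁ − σ√T = 2.653549 − 0.278592 = 2.374957
N(d₁) = 0.996017,  N(d₂) = 0.991224,  e^(−rT) = 0.647176
E₀ = V₀·N(d₁) − D·e^(−rT)·N(d₂)
   = 553.9754·0.996017 − 424.8796·0.647176·0.991224 = 279.210267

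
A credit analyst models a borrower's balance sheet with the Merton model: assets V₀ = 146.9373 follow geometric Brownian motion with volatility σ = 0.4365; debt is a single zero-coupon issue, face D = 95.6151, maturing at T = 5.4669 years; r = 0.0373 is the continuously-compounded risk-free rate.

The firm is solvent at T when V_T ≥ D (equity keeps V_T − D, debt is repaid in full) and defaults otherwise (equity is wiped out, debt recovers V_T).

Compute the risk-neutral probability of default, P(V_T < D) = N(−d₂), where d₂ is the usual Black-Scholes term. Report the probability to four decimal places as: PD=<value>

d₁ = [ln(V₀/D) + (r + σ²/2)T] / (σ√T)
   = [ln(146.9373/95.6151) + (0.0373 + 0.5·0.4365²)·5.4669] / (0.4365·√5.4669)
   = [0.429675 + 0.724726] / 1.020598 = 1.131102
d₂ = d₁ − σ√T = 1.131102 − 1.020598 = 0.110504
risk-neutral PD = N(−d₂) = N(-0.110504) = 0.456005

PD=0.4560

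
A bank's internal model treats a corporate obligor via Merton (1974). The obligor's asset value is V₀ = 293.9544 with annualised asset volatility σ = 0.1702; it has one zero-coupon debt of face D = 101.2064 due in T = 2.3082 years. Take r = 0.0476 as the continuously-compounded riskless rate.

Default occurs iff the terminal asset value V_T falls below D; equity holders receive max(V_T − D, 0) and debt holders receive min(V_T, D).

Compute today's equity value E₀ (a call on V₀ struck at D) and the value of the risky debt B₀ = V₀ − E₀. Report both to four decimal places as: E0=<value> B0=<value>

E0=203.2785 B0=90.6759

d₁ = [ln(V₀/D) + (r + σ²/2)T] / (σ√T)
   = [ln(293.9544/101.2064) + (0.0476 + 0.5·0.1702²)·2.3082] / (0.1702·√2.3082)
   = [1.066263 + 0.143302] / 0.258581 = 4.677706
d₂ = d₁ − σ√T = 4.677706 − 0.258581 = 4.419125
N(d₁) = 0.999999,  N(d₂) = 0.999995,  e^(−rT) = 0.895950
E₀ = V₀·N(d₁) − D·e^(−rT)·N(d₂)
   = 293.9544·0.999999 − 101.2064·0.895950·0.999995 = 203.278517
B₀ = V₀ − E₀ = 293.9544 − 203.278517 = 90.675883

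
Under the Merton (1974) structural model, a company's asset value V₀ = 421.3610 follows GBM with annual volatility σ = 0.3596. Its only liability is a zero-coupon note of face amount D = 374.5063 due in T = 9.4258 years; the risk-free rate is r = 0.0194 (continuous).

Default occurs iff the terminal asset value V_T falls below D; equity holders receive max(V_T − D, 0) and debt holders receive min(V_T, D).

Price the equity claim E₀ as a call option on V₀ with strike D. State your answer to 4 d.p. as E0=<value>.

E0=213.4302

d₁ = [ln(V₀/D) + (r + σ²/2)T] / (σ√T)
   = [ln(421.3610/374.5063) + (0.0194 + 0.5·0.3596²)·9.4258] / (0.3596·√9.4258)
   = [0.117881 + 0.792296] / 1.104025 = 0.824417
d₂ = d₁ − σ√T = 0.824417 − 1.104025 = -0.279607
N(d₁) = 0.795149,  N(d₂) = 0.389889,  e^(−rT) = 0.832884
E₀ = V₀·N(d₁) − D·e^(−rT)·N(d₂)
   = 421.3610·0.795149 − 374.5063·0.832884·0.389889 = 213.430220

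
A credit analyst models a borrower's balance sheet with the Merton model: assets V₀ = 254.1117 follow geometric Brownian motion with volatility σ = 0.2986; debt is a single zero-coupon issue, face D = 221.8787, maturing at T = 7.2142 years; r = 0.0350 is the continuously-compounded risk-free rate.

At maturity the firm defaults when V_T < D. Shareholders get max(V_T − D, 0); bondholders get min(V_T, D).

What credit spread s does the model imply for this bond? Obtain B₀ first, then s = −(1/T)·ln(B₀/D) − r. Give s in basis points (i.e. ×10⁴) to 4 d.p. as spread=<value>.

d₁ = [ln(V₀/D) + (r + σ²/2)T] / (σ√T)
   = [ln(254.1117/221.8787) + (0.0350 + 0.5·0.2986²)·7.2142] / (0.2986·√7.2142)
   = [0.135643 + 0.574113] / 0.802018 = 0.884963
d₂ = d₁ − σ√T = 0.884963 − 0.802018 = 0.082946
N(d₁) = 0.811912,  N(d₂) = 0.533053,  e^(−rT) = 0.776859
E₀ = V₀·N(d₁) − D·e^(−rT)·N(d₂)
   = 254.1117·0.811912 − 221.8787·0.776859·0.533053 = 114.434872
B₀ = V₀ − E₀ = 254.1117 − 114.434872 = 139.676828
spread = −(1/T)·ln(B₀/D) − r = −(1/7.2142)·ln(139.676828/221.8787) − 0.0350 = 0.02915118
in basis points: 0.02915118 × 10⁴ = 291.5118 bp

spread=291.5118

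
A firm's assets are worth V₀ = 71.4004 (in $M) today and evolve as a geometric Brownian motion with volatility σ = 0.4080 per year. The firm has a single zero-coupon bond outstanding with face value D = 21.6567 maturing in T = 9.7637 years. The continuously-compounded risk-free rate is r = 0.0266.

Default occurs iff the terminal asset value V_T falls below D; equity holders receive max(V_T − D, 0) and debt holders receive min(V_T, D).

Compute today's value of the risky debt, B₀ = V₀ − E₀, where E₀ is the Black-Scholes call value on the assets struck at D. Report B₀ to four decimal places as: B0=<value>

d₁ = [ln(V₀/D) + (r + σ²/2)T] / (σ√T)
   = [ln(71.4004/21.6567) + (0.0266 + 0.5·0.4080²)·9.7637] / (0.4080·√9.7637)
   = [1.192989 + 1.072367] / 1.274874 = 1.776924
d₂ = d₁ − σ√T = 1.776924 − 1.274874 = 0.502050
N(d₁) = 0.962210,  N(d₂) = 0.692184,  e^(−rT) = 0.771272
E₀ = V₀·N(d₁) − D·e^(−rT)·N(d₂)
   = 71.4004·0.962210 − 21.6567·0.771272·0.692184 = 57.140468
B₀ = V₀ − E₀ = 71.4004 − 57.140468 = 14.259932

B0=14.2599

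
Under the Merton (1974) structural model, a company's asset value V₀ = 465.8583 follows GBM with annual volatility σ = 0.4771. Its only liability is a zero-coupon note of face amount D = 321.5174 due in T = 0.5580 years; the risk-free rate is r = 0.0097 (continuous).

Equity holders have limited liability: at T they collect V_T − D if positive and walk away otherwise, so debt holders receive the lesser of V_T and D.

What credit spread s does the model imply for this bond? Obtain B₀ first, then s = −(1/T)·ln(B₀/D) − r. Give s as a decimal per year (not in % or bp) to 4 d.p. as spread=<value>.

spread=0.0580

d₁ = [ln(V₀/D) + (r + σ²/2)T] / (σ√T)
   = [ln(465.8583/321.5174) + (0.0097 + 0.5·0.4771²)·0.5580] / (0.4771·√0.5580)
   = [0.370830 + 0.068920] / 0.356391 = 1.233897
d₂ = d₁ − σ√T = 1.233897 − 0.356391 = 0.877506
N(d₁) = 0.891379,  N(d₂) = 0.809894,  e^(−rT) = 0.994602
E₀ = V₀·N(d₁) − D·e^(−rT)·N(d₂)
   = 465.8583·0.891379 − 321.5174·0.994602·0.809894 = 156.267028
B₀ = V₀ − E₀ = 465.8583 − 156.267028 = 309.591272
spread = −(1/T)·ln(B₀/D) − r = −(1/0.5580)·ln(309.591272/321.5174) − 0.0097 = 0.05803963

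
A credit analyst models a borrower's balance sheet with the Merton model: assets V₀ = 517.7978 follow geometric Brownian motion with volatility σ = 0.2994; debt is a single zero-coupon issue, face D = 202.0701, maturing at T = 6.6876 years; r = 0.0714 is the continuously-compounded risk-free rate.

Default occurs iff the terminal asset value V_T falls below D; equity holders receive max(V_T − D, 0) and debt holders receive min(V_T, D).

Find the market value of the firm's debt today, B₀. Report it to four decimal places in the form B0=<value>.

d₁ = [ln(V₀/D) + (r + σ²/2)T] / (σ√T)
   = [ln(517.7978/202.0701) + (0.0714 + 0.5·0.2994²)·6.6876] / (0.2994·√6.6876)
   = [0.940970 + 0.777234] / 0.774260 = 2.219156
d₂ = d₁ − σ√T = 2.219156 − 0.774260 = 1.444896
N(d₁) = 0.986762,  N(d₂) = 0.925756,  e^(−rT) = 0.620336
E₀ = V₀·N(d₁) − D·e^(−rT)·N(d₂)
   = 517.7978·0.986762 − 202.0701·0.620336·0.925756 = 394.898412
B₀ = V₀ − E₀ = 517.7978 − 394.898412 = 122.899388

B0=122.8994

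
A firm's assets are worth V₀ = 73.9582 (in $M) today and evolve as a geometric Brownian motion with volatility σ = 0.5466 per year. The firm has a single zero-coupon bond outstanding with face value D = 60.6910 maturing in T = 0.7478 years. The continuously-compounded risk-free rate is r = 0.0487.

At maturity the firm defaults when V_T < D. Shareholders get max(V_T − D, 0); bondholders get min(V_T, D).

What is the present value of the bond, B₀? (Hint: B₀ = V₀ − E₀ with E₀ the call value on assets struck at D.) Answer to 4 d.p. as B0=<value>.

B0=52.4119

d₁ = [ln(V₀/D) + (r + σ²/2)T] / (σ√T)
   = [ln(73.9582/60.6910) + (0.0487 + 0.5·0.5466²)·0.7478] / (0.5466·√0.7478)
   = [0.197705 + 0.148129] / 0.472675 = 0.731652
d₂ = d₁ − σ√T = 0.731652 − 0.472675 = 0.258977
N(d₁) = 0.767809,  N(d₂) = 0.602173,  e^(−rT) = 0.964237
E₀ = V₀·N(d₁) − D·e^(−rT)·N(d₂)
   = 73.9582·0.767809 − 60.6910·0.964237·0.602173 = 21.546292
B₀ = V₀ − E₀ = 73.9582 − 21.546292 = 52.411908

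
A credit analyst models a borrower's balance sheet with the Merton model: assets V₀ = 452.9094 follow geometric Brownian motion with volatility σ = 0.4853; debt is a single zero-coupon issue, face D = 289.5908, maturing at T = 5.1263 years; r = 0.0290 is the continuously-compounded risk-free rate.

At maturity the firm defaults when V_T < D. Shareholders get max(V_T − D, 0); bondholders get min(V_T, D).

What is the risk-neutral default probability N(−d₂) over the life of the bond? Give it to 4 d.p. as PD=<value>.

PD=0.5028

d₁ = [ln(V₀/D) + (r + σ²/2)T] / (σ√T)
   = [ln(452.9094/289.5908) + (0.0290 + 0.5·0.4853²)·5.1263] / (0.4853·√5.1263)
   = [0.447223 + 0.752326] / 1.098784 = 1.091706
d₂ = d₁ − σ√T = 1.091706 − 1.098784 = -0.007078
risk-neutral PD = N(−d₂) = N(0.007078) = 0.502824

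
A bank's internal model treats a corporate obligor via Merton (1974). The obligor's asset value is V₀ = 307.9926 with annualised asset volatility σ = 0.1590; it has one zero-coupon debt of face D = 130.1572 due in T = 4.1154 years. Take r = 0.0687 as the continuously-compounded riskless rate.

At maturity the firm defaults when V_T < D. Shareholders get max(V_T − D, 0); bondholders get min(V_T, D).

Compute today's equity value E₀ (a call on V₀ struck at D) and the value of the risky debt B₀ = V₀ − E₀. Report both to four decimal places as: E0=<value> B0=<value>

E0=209.8926 B0=98.1000

d₁ = [ln(V₀/D) + (r + σ²/2)T] / (σ√T)
   = [ln(307.9926/130.1572) + (0.0687 + 0.5·0.1590²)·4.1154] / (0.1590·√4.1154)
   = [0.861333 + 0.334749] / 0.322555 = 3.708153
d₂ = d₁ − σ√T = 3.708153 − 0.322555 = 3.385598
N(d₁) = 0.999896,  N(d₂) = 0.999645,  e^(−rT) = 0.753725
E₀ = V₀·N(d₁) − D·e^(−rT)·N(d₂)
   = 307.9926·0.999896 − 130.1572·0.753725·0.999645 = 209.892579
B₀ = V₀ − E₀ = 307.9926 − 209.892579 = 98.100021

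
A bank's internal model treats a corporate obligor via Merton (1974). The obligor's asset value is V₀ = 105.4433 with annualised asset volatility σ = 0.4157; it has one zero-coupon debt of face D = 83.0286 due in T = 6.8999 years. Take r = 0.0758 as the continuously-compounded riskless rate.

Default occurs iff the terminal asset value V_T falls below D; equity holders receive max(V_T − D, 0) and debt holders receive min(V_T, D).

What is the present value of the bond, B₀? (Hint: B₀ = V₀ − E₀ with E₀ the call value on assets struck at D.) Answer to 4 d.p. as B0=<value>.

d₁ = [ln(V₀/D) + (r + σ²/2)T] / (σ√T)
   = [ln(105.4433/83.0286) + (0.0758 + 0.5·0.4157²)·6.8999] / (0.4157·√6.8999)
   = [0.238988 + 1.119186] / 1.091947 = 1.243810
d₂ = d₁ − σ√T = 1.243810 − 1.091947 = 0.151864
N(d₁) = 0.893215,  N(d₂) = 0.560353,  e^(−rT) = 0.592732
E₀ = V₀·N(d₁) − D·e^(−rT)·N(d₂)
   = 105.4433·0.893215 − 83.0286·0.592732·0.560353 = 66.606519
B₀ = V₀ − E₀ = 105.4433 − 66.606519 = 38.836781

B0=38.8368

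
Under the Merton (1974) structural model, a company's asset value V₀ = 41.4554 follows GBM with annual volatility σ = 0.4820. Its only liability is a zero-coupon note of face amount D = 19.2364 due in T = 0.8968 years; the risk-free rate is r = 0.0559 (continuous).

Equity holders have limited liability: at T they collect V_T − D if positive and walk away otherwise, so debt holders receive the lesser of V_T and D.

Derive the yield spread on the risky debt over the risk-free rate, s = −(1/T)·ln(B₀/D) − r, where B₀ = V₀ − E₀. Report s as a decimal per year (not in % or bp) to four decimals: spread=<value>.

d₁ = [ln(V₀/D) + (r + σ²/2)T] / (σ√T)
   = [ln(41.4554/19.2364) + (0.0559 + 0.5·0.4820²)·0.8968] / (0.4820·√0.8968)
   = [0.767814 + 0.154305] / 0.456452 = 2.020190
d₂ = d₁ − σ√T = 2.020190 − 0.456452 = 1.563738
N(d₁) = 0.978318,  N(d₂) = 0.941060,  e^(−rT) = 0.951105
E₀ = V₀·N(d₁) − D·e^(−rT)·N(d₂)
   = 41.4554·0.978318 − 19.2364·0.951105·0.941060 = 23.339087
B₀ = V₀ − E₀ = 41.4554 − 23.339087 = 18.116313
spread = −(1/T)·ln(B₀/D) − r = −(1/0.8968)·ln(18.116313/19.2364) − 0.0559 = 0.01099512

spread=0.0110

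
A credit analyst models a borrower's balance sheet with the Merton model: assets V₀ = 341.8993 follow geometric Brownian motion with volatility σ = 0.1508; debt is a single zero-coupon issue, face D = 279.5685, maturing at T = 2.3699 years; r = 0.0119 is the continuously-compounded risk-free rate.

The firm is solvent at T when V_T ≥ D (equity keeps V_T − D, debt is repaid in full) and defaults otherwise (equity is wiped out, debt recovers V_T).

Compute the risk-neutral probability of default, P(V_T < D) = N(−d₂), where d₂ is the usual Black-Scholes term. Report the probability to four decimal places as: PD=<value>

d₁ = [ln(V₀/D) + (r + σ²/2)T] / (σ√T)
   = [ln(341.8993/279.5685) + (0.0119 + 0.5·0.1508²)·2.3699] / (0.1508·√2.3699)
   = [0.201269 + 0.055148] / 0.232149 = 1.104539
d₂ = d₁ − σ√T = 1.104539 − 0.232149 = 0.872390
risk-neutral PD = N(−d₂) = N(-0.872390) = 0.191498

PD=0.1915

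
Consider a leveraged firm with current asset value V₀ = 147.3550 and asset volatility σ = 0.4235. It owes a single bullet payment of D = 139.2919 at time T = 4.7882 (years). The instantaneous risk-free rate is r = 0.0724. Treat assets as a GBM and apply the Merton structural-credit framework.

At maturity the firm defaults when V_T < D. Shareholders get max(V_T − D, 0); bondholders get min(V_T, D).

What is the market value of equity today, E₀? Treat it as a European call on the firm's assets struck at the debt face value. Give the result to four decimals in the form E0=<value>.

E0=72.0392

d₁ = [ln(V₀/D) + (r + σ²/2)T] / (σ√T)
   = [ln(147.3550/139.2919) + (0.0724 + 0.5·0.4235²)·4.7882] / (0.4235·√4.7882)
   = [0.056273 + 0.776053] / 0.926701 = 0.898160
d₂ = d₁ − σ√T = 0.898160 − 0.926701 = -0.028541
N(d₁) = 0.815450,  N(d₂) = 0.488615,  e^(−rT) = 0.707042
E₀ = V₀·N(d₁) − D·e^(−rT)·N(d₂)
   = 147.3550·0.815450 − 139.2919·0.707042·0.488615 = 72.039242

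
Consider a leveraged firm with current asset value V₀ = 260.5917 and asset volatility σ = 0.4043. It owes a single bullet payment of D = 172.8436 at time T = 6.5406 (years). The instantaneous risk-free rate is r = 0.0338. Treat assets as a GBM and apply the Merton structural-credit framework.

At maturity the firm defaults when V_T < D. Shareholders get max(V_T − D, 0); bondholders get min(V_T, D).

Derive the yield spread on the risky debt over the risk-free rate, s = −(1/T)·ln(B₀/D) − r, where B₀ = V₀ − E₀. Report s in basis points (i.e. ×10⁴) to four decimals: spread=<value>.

spread=377.3226

d₁ = [ln(V₀/D) + (r + σ²/2)T] / (σ√T)
   = [ln(260.5917/172.8436) + (0.0338 + 0.5·0.4043²)·6.5406] / (0.4043·√6.5406)
   = [0.410568 + 0.755631] / 1.033981 = 1.127872
d₂ = d₁ − σ√T = 1.127872 − 1.033981 = 0.093891
N(d₁) = 0.870313,  N(d₂) = 0.537402,  e^(−rT) = 0.801659
E₀ = V₀·N(d₁) − D·e^(−rT)·N(d₂)
   = 260.5917·0.870313 − 172.8436·0.801659·0.537402 = 152.333055
B₀ = V₀ − E₀ = 260.5917 − 152.333055 = 108.258645
spread = −(1/T)·ln(B₀/D) − r = −(1/6.5406)·ln(108.258645/172.8436) − 0.0338 = 0.03773226
in basis points: 0.03773226 × 10⁴ = 377.3226 bp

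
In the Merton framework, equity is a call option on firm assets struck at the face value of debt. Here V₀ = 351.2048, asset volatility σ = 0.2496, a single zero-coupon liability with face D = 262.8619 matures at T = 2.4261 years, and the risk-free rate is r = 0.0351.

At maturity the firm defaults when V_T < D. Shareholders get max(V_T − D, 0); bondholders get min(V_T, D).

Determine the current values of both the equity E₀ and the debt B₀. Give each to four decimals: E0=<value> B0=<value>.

d₁ = [ln(V₀/D) + (r + σ²/2)T] / (σ√T)
   = [ln(351.2048/262.8619) + (0.0351 + 0.5·0.2496²)·2.4261] / (0.2496·√2.4261)
   = [0.289741 + 0.160729] / 0.388776 = 1.158689
d₂ = d₁ − σ√T = 1.158689 − 0.388776 = 0.769914
N(d₁) = 0.876709,  N(d₂) = 0.779324,  e^(−rT) = 0.918369
E₀ = V₀·N(d₁) − D·e^(−rT)·N(d₂)
   = 351.2048·0.876709 − 262.8619·0.918369·0.779324 = 119.772061
B₀ = V₀ − E₀ = 351.2048 − 119.772061 = 231.432739

E0=119.7721 B0=231.4327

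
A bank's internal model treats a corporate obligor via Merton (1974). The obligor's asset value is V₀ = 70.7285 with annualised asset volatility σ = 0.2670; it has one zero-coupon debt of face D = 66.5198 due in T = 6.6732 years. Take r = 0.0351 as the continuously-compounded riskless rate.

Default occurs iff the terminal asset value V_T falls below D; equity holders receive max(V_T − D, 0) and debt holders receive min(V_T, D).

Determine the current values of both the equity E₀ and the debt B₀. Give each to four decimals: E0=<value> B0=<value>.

d₁ = [ln(V₀/D) + (r + σ²/2)T] / (σ√T)
   = [ln(70.7285/66.5198) + (0.0351 + 0.5·0.2670²)·6.6732] / (0.2670·√6.6732)
   = [0.061349 + 0.472092] / 0.689729 = 0.773407
d₂ = d₁ − σ√T = 0.773407 − 0.689729 = 0.083678
N(d₁) = 0.780359,  N(d₂) = 0.533344,  e^(−rT) = 0.791180
E₀ = V₀·N(d₁) − D·e^(−rT)·N(d₂)
   = 70.7285·0.780359 − 66.5198·0.791180·0.533344 = 27.124198
B₀ = V₀ − E₀ = 70.7285 − 27.124198 = 43.604302

E0=27.1242 B0=43.6043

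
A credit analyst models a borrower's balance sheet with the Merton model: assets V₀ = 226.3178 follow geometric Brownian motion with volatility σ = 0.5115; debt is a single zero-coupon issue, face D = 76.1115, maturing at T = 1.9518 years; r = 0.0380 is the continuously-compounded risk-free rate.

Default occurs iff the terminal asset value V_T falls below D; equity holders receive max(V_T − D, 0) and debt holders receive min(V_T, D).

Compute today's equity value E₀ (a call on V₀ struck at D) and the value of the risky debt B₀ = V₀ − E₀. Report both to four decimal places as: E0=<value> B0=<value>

E0=157.5187 B0=68.7991

d₁ = [ln(V₀/D) + (r + σ²/2)T] / (σ√T)
   = [ln(226.3178/76.1115) + (0.0380 + 0.5·0.5115²)·1.9518] / (0.5115·√1.9518)
   = [1.089741 + 0.329495] / 0.714600 = 1.986055
d₂ = d₁ − σ√T = 1.986055 − 0.714600 = 1.271455
N(d₁) = 0.976486,  N(d₂) = 0.898217,  e^(−rT) = 0.928515
E₀ = V₀·N(d₁) − D·e^(−rT)·N(d₂)
   = 226.3178·0.976486 − 76.1115·0.928515·0.898217 = 157.518668
B₀ = V₀ − E₀ = 226.3178 − 157.518668 = 68.799132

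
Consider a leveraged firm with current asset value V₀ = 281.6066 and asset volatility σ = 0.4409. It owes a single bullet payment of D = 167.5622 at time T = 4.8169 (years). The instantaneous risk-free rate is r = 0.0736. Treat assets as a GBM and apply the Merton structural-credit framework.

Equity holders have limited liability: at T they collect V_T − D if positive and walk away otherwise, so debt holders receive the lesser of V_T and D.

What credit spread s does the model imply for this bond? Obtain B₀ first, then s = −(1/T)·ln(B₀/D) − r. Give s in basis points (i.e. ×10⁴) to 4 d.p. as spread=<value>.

d₁ = [ln(V₀/D) + (r + σ²/2)T] / (σ√T)
   = [ln(281.6066/167.5622) + (0.0736 + 0.5·0.4409²)·4.8169] / (0.4409·√4.8169)
   = [0.519156 + 0.822709] / 0.967663 = 1.386708
d₂ = d₁ − σ√T = 1.386708 − 0.967663 = 0.419046
N(d₁) = 0.917235,  N(d₂) = 0.662409,  e^(−rT) = 0.701507
E₀ = V₀·N(d₁) − D·e^(−rT)·N(d₂)
   = 281.6066·0.917235 − 167.5622·0.701507·0.662409 = 180.435757
B₀ = V₀ − E₀ = 281.6066 − 180.435757 = 101.170843
spread = −(1/T)·ln(B₀/D) − r = −(1/4.8169)·ln(101.170843/167.5622) − 0.0736 = 0.03114455
in basis points: 0.03114455 × 10⁴ = 311.4455 bp

spread=311.4455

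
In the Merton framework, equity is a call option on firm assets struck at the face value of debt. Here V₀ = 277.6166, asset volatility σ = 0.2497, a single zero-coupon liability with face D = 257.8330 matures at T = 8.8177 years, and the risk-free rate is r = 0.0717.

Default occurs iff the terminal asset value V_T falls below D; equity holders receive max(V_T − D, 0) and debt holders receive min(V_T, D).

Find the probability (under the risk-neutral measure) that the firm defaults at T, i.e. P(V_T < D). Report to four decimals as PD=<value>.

PD=0.2804

d₁ = [ln(V₀/D) + (r + σ²/2)T] / (σ√T)
   = [ln(277.6166/257.8330) + (0.0717 + 0.5·0.2497²)·8.8177] / (0.2497·√8.8177)
   = [0.073929 + 0.907121] / 0.741474 = 1.323107
d₂ = d₁ − σ√T = 1.323107 − 0.741474 = 0.581633
risk-neutral PD = N(−d₂) = N(-0.581633) = 0.280407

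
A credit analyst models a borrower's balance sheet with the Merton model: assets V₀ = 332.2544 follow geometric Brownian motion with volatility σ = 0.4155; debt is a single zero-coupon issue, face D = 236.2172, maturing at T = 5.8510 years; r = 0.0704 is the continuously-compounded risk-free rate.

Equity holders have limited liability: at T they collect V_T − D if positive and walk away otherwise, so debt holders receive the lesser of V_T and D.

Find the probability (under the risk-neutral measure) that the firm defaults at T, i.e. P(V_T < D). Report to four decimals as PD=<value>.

d₁ = [ln(V₀/D) + (r + σ²/2)T] / (σ√T)
   = [ln(332.2544/236.2172) + (0.0704 + 0.5·0.4155²)·5.8510] / (0.4155·√5.8510)
   = [0.341149 + 0.916969] / 1.005046 = 1.251802
d₂ = d₁ − σ√T = 1.251802 − 1.005046 = 0.246755
risk-neutral PD = N(−d₂) = N(-0.246755) = 0.402549

PD=0.4025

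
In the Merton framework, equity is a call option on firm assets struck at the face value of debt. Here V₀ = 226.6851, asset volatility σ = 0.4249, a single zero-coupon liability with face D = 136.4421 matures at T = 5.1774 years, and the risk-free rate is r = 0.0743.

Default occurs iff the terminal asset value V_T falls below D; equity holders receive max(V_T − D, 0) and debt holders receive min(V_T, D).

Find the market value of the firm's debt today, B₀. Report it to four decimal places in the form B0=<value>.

d₁ = [ln(V₀/D) + (r + σ²/2)T] / (σ√T)
   = [ln(226.6851/136.4421) + (0.0743 + 0.5·0.4249²)·5.1774] / (0.4249·√5.1774)
   = [0.507661 + 0.852045] / 0.966813 = 1.406379
d₂ = d₁ − σ√T = 1.406379 − 0.966813 = 0.439566
N(d₁) = 0.920194,  N(d₂) = 0.669874,  e^(−rT) = 0.680668
E₀ = V₀·N(d₁) − D·e^(−rT)·N(d₂)
   = 226.6851·0.920194 − 136.4421·0.680668·0.669874 = 146.381925
B₀ = V₀ − E₀ = 226.6851 − 146.381925 = 80.303175

B0=80.3032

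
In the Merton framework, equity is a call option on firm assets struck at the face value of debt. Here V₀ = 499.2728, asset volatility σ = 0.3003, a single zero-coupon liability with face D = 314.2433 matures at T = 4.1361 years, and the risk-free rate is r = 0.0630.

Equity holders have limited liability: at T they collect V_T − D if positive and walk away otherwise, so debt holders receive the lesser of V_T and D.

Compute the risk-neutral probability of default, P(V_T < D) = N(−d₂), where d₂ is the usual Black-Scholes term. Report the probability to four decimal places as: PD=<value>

d₁ = [ln(V₀/D) + (r + σ²/2)T] / (σ√T)
   = [ln(499.2728/314.2433) + (0.0630 + 0.5·0.3003²)·4.1361] / (0.3003·√4.1361)
   = [0.462985 + 0.447071] / 0.610732 = 1.490107
d₂ = d₁ − σ√T = 1.490107 − 0.610732 = 0.879375
risk-neutral PD = N(−d₂) = N(-0.879375) = 0.189599

PD=0.1896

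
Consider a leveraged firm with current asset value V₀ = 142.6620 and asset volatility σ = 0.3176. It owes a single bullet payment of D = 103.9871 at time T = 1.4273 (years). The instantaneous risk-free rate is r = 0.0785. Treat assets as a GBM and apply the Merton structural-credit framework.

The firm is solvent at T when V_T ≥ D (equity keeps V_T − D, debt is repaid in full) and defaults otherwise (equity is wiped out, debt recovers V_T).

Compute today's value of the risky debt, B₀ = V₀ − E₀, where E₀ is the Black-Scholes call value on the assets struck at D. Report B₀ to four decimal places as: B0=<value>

d₁ = [ln(V₀/D) + (r + σ²/2)T] / (σ√T)
   = [ln(142.6620/103.9871) + (0.0785 + 0.5·0.3176²)·1.4273] / (0.3176·√1.4273)
   = [0.316211 + 0.184029] / 0.379436 = 1.318379
d₂ = d₁ − σ√T = 1.318379 − 0.379436 = 0.938944
N(d₁) = 0.906312,  N(d₂) = 0.826120,  e^(−rT) = 0.894006
E₀ = V₀·N(d₁) − D·e^(−rT)·N(d₂)
   = 142.6620·0.906312 − 103.9871·0.894006·0.826120 = 52.495916
B₀ = V₀ − E₀ = 142.6620 − 52.495916 = 90.166084

B0=90.1661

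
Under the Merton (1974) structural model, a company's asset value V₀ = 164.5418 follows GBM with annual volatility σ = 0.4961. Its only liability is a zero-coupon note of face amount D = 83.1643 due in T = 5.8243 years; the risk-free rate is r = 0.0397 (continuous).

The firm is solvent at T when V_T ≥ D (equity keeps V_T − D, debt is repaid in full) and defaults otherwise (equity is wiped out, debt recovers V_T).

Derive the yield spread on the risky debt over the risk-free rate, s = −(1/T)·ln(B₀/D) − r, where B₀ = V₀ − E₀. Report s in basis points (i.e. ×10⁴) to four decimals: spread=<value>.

d₁ = [ln(V₀/D) + (r + σ²/2)T] / (σ√T)
   = [ln(164.5418/83.1643) + (0.0397 + 0.5·0.4961²)·5.8243] / (0.4961·√5.8243)
   = [0.682346 + 0.947949] / 1.197267 = 1.361681
d₂ = d₁ − σ√T = 1.361681 − 1.197267 = 0.164413
N(d₁) = 0.913351,  N(d₂) = 0.565297,  e^(−rT) = 0.793561
E₀ = V₀·N(d₁) − D·e^(−rT)·N(d₂)
   = 164.5418·0.913351 − 83.1643·0.793561·0.565297 = 112.977035
B₀ = V₀ − E₀ = 164.5418 − 112.977035 = 51.564765
spread = −(1/T)·ln(B₀/D) − r = −(1/5.8243)·ln(51.564765/83.1643) − 0.0397 = 0.04236644
in basis points: 0.04236644 × 10⁴ = 423.6644 bp

spread=423.6644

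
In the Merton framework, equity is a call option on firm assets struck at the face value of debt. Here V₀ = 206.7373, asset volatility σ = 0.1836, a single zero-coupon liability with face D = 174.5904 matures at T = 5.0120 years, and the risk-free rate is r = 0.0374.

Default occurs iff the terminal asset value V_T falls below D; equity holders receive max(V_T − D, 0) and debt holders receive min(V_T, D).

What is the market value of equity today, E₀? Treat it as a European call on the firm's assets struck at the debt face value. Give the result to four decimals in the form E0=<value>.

d₁ = [ln(V₀/D) + (r + σ²/2)T] / (σ√T)
   = [ln(206.7373/174.5904) + (0.0374 + 0.5·0.1836²)·5.0120] / (0.1836·√5.0120)
   = [0.169006 + 0.271923] / 0.411034 = 1.072732
d₂ = d₁ − σ√T = 1.072732 − 0.411034 = 0.661697
N(d₁) = 0.858304,  N(d₂) = 0.745917,  e^(−rT) = 0.829072
E₀ = V₀·N(d₁) − D·e^(−rT)·N(d₂)
   = 206.7373·0.858304 − 174.5904·0.829072·0.745917 = 69.473502

E0=69.4735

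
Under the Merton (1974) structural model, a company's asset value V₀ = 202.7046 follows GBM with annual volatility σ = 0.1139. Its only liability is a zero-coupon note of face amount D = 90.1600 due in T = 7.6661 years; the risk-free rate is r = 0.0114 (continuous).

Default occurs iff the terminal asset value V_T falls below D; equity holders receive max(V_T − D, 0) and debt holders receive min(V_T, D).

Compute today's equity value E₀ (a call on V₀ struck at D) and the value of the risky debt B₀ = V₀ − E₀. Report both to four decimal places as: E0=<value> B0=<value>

d₁ = [ln(V₀/D) + (r + σ²/2)T] / (σ√T)
   = [ln(202.7046/90.1600) + (0.0114 + 0.5·0.1139²)·7.6661] / (0.1139·√7.6661)
   = [0.810164 + 0.137121] / 0.315363 = 3.003789
d₂ = d₁ − σ√T = 3.003789 − 0.315363 = 2.688426
N(d₁) = 0.998667,  N(d₂) = 0.996411,  e^(−rT) = 0.916316
E₀ = V₀·N(d₁) − D·e^(−rT)·N(d₂)
   = 202.7046·0.998667 − 90.1600·0.916316·0.996411 = 120.115812
B₀ = V₀ − E₀ = 202.7046 − 120.115812 = 82.588788

E0=120.1158 B0=82.5888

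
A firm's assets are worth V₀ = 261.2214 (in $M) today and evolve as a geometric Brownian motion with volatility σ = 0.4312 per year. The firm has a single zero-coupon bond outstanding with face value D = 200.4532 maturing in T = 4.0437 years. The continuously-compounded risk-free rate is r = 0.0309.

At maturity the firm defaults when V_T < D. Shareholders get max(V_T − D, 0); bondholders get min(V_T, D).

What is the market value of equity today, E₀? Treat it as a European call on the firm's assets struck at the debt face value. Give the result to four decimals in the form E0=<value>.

d₁ = [ln(V₀/D) + (r + σ²/2)T] / (σ√T)
   = [ln(261.2214/200.4532) + (0.0309 + 0.5·0.4312²)·4.0437] / (0.4312·√4.0437)
   = [0.264788 + 0.500880] / 0.867098 = 0.883023
d₂ = d₁ − σ√T = 0.883023 − 0.867098 = 0.015925
N(d₁) = 0.811388,  N(d₂) = 0.506353,  e^(−rT) = 0.882541
E₀ = V₀·N(d₁) − D·e^(−rT)·N(d₂)
   = 261.2214·0.811388 − 200.4532·0.882541·0.506353 = 122.373999

E0=122.3740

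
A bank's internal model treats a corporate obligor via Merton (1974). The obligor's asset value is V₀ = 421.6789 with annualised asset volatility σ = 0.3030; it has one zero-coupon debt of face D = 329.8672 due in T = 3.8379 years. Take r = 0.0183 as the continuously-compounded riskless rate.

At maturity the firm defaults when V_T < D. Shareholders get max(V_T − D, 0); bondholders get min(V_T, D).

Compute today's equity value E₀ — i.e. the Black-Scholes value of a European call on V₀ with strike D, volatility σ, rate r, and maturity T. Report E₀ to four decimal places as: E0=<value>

d₁ = [ln(V₀/D) + (r + σ²/2)T] / (σ√T)
   = [ln(421.6789/329.8672) + (0.0183 + 0.5·0.3030²)·3.8379] / (0.3030·√3.8379)
   = [0.245554 + 0.246410] / 0.593594 = 0.828790
d₂ = d₁ − σ√T = 0.828790 − 0.593594 = 0.235196
N(d₁) = 0.796388,  N(d₂) = 0.592972,  e^(−rT) = 0.932176
E₀ = V₀·N(d₁) − D·e^(−rT)·N(d₂)
   = 421.6789·0.796388 − 329.8672·0.932176·0.592972 = 153.484745

E0=153.4847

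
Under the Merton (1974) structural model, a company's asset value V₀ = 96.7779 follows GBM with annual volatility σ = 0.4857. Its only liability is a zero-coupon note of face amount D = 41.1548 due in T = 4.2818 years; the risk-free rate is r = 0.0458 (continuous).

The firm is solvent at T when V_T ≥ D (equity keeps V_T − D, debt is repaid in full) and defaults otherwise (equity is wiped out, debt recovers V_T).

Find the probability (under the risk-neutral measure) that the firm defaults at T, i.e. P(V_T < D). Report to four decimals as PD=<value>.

d₁ = [ln(V₀/D) + (r + σ²/2)T] / (σ√T)
   = [ln(96.7779/41.1548) + (0.0458 + 0.5·0.4857²)·4.2818] / (0.4857·√4.2818)
   = [0.855078 + 0.701154] / 1.005035 = 1.548436
d₂ = d₁ − σ√T = 1.548436 − 1.005035 = 0.543400
risk-neutral PD = N(−d₂) = N(-0.543400) = 0.293427

PD=0.2934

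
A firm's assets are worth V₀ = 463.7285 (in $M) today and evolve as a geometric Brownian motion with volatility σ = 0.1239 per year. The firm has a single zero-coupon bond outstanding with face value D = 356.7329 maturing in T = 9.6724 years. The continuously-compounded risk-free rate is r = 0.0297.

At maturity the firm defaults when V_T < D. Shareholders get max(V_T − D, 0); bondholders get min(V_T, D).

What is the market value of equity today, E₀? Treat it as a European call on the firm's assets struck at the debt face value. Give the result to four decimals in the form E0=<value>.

E0=200.7041

d₁ = [ln(V₀/D) + (r + σ²/2)T] / (σ√T)
   = [ln(463.7285/356.7329) + (0.0297 + 0.5·0.1239²)·9.6724] / (0.1239·√9.6724)
   = [0.262312 + 0.361512] / 0.385335 = 1.618913
d₂ = d₁ − σ√T = 1.618913 − 0.385335 = 1.233578
N(d₁) = 0.947267,  N(d₂) = 0.891320,  e^(−rT) = 0.750309
E₀ = V₀·N(d₁) − D·e^(−rT)·N(d₂)
   = 463.7285·0.947267 − 356.7329·0.750309·0.891320 = 200.704136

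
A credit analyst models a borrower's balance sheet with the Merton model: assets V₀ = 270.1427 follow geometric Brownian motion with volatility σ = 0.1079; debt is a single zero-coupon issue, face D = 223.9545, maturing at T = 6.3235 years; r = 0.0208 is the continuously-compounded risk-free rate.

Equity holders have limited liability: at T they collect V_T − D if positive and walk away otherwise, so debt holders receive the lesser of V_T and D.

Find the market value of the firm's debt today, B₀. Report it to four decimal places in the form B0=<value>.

d₁ = [ln(V₀/D) + (r + σ²/2)T] / (σ√T)
   = [ln(270.1427/223.9545) + (0.0208 + 0.5·0.1079²)·6.3235] / (0.1079·√6.3235)
   = [0.187507 + 0.168339] / 0.271331 = 1.311483
d₂ = d₁ − σ√T = 1.311483 − 0.271331 = 1.040151
N(d₁) = 0.905153,  N(d₂) = 0.850865,  e^(−rT) = 0.876754
E₀ = V₀·N(d₁) − D·e^(−rT)·N(d₂)
   = 270.1427·0.905153 − 223.9545·0.876754·0.850865 = 77.450439
B₀ = V₀ − E₀ = 270.1427 − 77.450439 = 192.692261

B0=192.6923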